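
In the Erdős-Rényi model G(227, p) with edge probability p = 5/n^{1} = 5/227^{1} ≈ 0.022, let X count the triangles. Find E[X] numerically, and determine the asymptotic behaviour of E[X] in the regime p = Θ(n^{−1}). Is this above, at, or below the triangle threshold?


Number of potential triangles: C(227, 3) = 1923825.
Each occurs with probability p³ ≈ (0.022)³ ≈ 1.06864e-05.
By linearity: E[X] = C(227, 3)·p³ ≈ 1923825 · 1.06864e-05 ≈ 20.559.
Here α = 1, so p = 5/n is exactly at the triangle threshold p ~ 1/n. Asymptotically E[X] → c³/6 = 5³/6 = 125/6 ≈ 20.833, a bounded constant. In this regime the triangle count is asymptotically Poisson(c³/6).

E[X] ≈ 20.559; in regime p = Θ(1/n^{1}) E[X] stays bounded (at the triangle threshold p ~ 1/n).


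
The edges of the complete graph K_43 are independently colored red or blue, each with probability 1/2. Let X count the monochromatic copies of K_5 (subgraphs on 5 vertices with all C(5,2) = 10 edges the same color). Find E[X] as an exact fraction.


Let X = Σ_S X_S over the C(43, 5) = 962598 subsets S of size 5, where X_S = 1 if the K_5 on S is monochromatic.
For a fixed S, the K_5 on S has C(5, 2) = 10 edges. P[all 10 edges red] = (1/2)^10, and likewise for blue, so P[monochromatic] = 2·(1/2)^10 = 2^{1 − 10} = 1/512.
By linearity of expectation: E[X] = C(43, 5) · 2^{1 − 10} = 962598 · 1/512 = 481299/256.
Numerically: E[X] ≈ 1880.074219.

E[X] = C(43,5)·2^(1−C(5,2)) = 481299/256 ≈ 1880.074219.


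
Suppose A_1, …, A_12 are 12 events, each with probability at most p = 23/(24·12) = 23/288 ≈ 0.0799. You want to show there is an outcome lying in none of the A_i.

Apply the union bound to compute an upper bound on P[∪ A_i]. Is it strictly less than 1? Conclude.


Union bound: P[∪_{i=1}^{12} A_i] ≤ Σ_i P[A_i] ≤ 12·p = 12·(23/288) = 23/24.
Numerically: 23/24 ≈ 0.9583.
Is 23/24 < 1? YES.
Since P[∪ A_i] ≤ 23/24 < 1, the complement has P[∩ A_i^c] ≥ 1 − 23/24 = 1/24 > 0, so some outcome avoids every A_i.

12·p = 23/24 ≈ 0.9583; existence CERTIFIED by the union bound.


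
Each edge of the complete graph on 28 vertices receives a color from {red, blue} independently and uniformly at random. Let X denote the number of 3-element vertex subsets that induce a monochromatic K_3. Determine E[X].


Let X = Σ_S X_S over the C(28, 3) = 3276 subsets S of size 3, where X_S = 1 if the K_3 on S is monochromatic.
For a fixed S, the K_3 on S has C(3, 2) = 3 edges. P[all 3 edges red] = (1/2)^3, and likewise for blue, so P[monochromatic] = 2·(1/2)^3 = 2^{1 − 3} = 1/4.
By linearity of expectation: E[X] = C(28, 3) · 2^{1 − 3} = 3276 · 1/4 = 819.
Numerically: E[X] ≈ 819.000.

E[X] = C(28,3)·2^(1−C(3,2)) = 819 ≈ 819.000.


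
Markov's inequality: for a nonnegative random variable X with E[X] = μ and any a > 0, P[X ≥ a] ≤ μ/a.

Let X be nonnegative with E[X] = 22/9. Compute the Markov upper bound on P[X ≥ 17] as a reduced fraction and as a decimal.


μ = E[X] = 22/9, a = 17.
Markov: P[X ≥ 17] ≤ μ/a = (22/9)/17 = 22/153.
Numerically: ≈ 0.144.
(Since a = 17 > μ = 2.444, the bound 22/153 is < 1 and informative.)

P[X ≥ 17] ≤ 22/153 ≈ 0.144.


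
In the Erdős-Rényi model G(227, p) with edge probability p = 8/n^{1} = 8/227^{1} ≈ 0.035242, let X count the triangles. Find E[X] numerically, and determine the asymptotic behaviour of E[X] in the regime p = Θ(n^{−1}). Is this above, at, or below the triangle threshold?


Number of potential triangles: C(227, 3) = 1923825.
Each occurs with probability p³ ≈ (0.035242)³ ≈ 4.3771597e-05.
By linearity: E[X] = C(227, 3)·p³ ≈ 1923825 · 4.3771597e-05 ≈ 84.20889.
Here α = 1, so p = 8/n is exactly at the triangle threshold p ~ 1/n. Asymptotically E[X] → c³/6 = 8³/6 = 256/3 ≈ 85.33333, a bounded constant. In this regime the triangle count is asymptotically Poisson(c³/6).

E[X] ≈ 84.20889; in regime p = Θ(1/n^{1}) E[X] stays bounded (at the triangle threshold p ~ 1/n).


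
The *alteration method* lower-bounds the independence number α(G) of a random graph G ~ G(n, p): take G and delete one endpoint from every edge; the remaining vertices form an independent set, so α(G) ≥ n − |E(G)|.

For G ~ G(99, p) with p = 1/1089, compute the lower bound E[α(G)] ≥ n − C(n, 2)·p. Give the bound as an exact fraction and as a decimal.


E[|E(G)|] = C(99, 2)·p = 4851 · (1/1089) = 49/11.
E[α(G)] ≥ n − E[|E(G)|] = 99 − 49/11 = 1040/11.
Numerically: ≈ 94.5455.
(This is only a lower bound; the true E[α(G)] may be larger.)

E[α(G)] ≥ 1040/11 ≈ 94.5455.


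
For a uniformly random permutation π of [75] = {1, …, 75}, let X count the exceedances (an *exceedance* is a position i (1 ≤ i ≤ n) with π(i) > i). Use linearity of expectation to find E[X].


Write X = Σ_{i=1}^{75} X_i, where X_i = 1_{π(i) > i}.
For each fixed i, π(i) is uniform over {1, …, 75} (marginal of a uniform permutation), so P[π(i) > i] = (n − i)/n. Summing: Σ_{i=1}^{75} (n − i)/n = (0 + 1 + … + 74)/75 = 75(75 − 1)/(2·75) = (75 − 1)/2.
Hence E[X] = Σ_{i=1}^{75} (75 − i)/75 = 37 ≈ 37.00000.

E[X] = 37 = 37.00000.


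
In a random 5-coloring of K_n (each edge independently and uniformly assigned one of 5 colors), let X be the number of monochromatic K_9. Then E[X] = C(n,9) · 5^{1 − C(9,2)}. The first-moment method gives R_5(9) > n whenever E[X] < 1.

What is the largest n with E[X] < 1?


We need C(n, 9) · 5^{1 − 36} < 1, i.e. C(n, 9) < 5^{36 − 1} = 2910383045673370361328125.
Check values of n near the boundary:
  n = 2168: C(2168, 9) = 2867804175977929537095120; 2867804175977929537095120 < 2910383045673370361328125? YES
  n = 2169: C(2169, 9) = 2879753360044504243499683; 2879753360044504243499683 < 2910383045673370361328125? YES
  n = 2170: C(2170, 9) = 2891746779868845075610510; 2891746779868845075610510 < 2910383045673370361328125? YES
  n = 2171: C(2171, 9) = 2903784578674959601827205; 2903784578674959601827205 < 2910383045673370361328125? YES
  n = 2172: C(2172, 9) = 2915866900084148060642020; 2915866900084148060642020 < 2910383045673370361328125? NO
The largest n with C(n, 9) < 2910383045673370361328125 is n = 2171 (where E[X] = 580756915734991920365441/582076609134674072265625 ≈ 0.9977). Hence R_5(9) > 2171, i.e. R_5(9) ≥ 2172.

Largest n = 2171; hence R_5(9) > 2171.


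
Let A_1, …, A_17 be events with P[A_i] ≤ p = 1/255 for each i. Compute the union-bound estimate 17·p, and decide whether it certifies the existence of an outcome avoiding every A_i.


Union bound: P[∪_{i=1}^{17} A_i] ≤ Σ_i P[A_i] ≤ 17·p = 17·(1/255) = 1/15.
Numerically: 1/15 ≈ 0.06667.
Is 1/15 < 1? YES.
Since P[∪ A_i] ≤ 1/15 < 1, the complement has P[∩ A_i^c] ≥ 1 − 1/15 = 14/15 > 0, so some outcome avoids every A_i.

17·p = 1/15 ≈ 0.06667; existence CERTIFIED by the union bound.


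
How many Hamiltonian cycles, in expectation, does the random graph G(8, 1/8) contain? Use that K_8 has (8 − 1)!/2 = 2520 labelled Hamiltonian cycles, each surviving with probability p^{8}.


K_8 has (8 − 1)!/2 = 2520 labelled Hamiltonian cycles.
For each such Hamiltonian cycle H, let X_H = 1 if all 8 edges of H are present in G. Then P[X_H = 1] = p^{8} = (1/8)^{8} = 1/16777216.
By linearity: E[X] = Σ_H E[X_H] = 2520 · p^{8} = 2520 · 1/16777216 = 315/2097152.
Numerically: E[X] ≈ 0.000150204.

E[X] = 2520 · (1/8)^{8} = 315/2097152 ≈ 0.000150204.


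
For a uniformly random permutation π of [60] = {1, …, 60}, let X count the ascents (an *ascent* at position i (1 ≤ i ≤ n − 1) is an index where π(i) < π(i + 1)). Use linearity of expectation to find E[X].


Write X = Σ X_I over i = 1, …, 59, with X_I the indicator of one ascent.
There are 59 indicators.
For each fixed i, the pair (π(i), π(i+1)) is a uniformly random ordered pair of distinct values from {1, …, 60}; by symmetry P[π(i) < π(i+1)] = 1/2.
By linearity: E[X] = 59 · (1/2) = (60 − 1) · (1/2) = 59/2 ≈ 29.50000.

E[X] = 59/2 = 29.50000.


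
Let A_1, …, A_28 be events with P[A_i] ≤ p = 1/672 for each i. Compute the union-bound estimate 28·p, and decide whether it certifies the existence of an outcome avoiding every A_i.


Union bound: P[∪_{i=1}^{28} A_i] ≤ Σ_i P[A_i] ≤ 28·p = 28·(1/672) = 1/24.
Numerically: 1/24 ≈ 0.0417.
Is 1/24 < 1? YES.
Since P[∪ A_i] ≤ 1/24 < 1, the complement has P[∩ A_i^c] ≥ 1 − 1/24 = 23/24 > 0, so some outcome avoids every A_i.

28·p = 1/24 ≈ 0.0417; existence CERTIFIED by the union bound.


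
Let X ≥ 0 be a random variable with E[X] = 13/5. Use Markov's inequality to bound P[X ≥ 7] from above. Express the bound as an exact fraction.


μ = E[X] = 13/5, a = 7.
Markov: P[X ≥ 7] ≤ μ/a = (13/5)/7 = 13/35.
Numerically: ≈ 0.37143.
(Since a = 7 > μ = 2.60000, the bound 13/35 is < 1 and informative.)

P[X ≥ 7] ≤ 13/35 ≈ 0.37143.


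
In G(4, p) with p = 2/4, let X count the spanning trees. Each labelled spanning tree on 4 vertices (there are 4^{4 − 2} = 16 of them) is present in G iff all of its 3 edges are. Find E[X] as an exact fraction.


K_4 has 4^{4 − 2} = 16 labelled spanning trees.
For each such spanning tree H, let X_H = 1 if all 3 edges of H are present in G. Then P[X_H = 1] = p^{3} = (1/2)^{3} = 1/8.
By linearity: E[X] = Σ_H E[X_H] = 16 · p^{3} = 16 · 1/8 = 2.
Numerically: E[X] ≈ 2.

E[X] = 16 · (1/2)^{3} = 2 ≈ 2.


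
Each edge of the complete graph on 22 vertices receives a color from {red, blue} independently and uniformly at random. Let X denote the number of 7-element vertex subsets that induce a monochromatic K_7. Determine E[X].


Let X = Σ_S X_S over the C(22, 7) = 170544 subsets S of size 7, where X_S = 1 if the K_7 on S is monochromatic.
For a fixed S, the K_7 on S has C(7, 2) = 21 edges. P[all 21 edges red] = (1/2)^21, and likewise for blue, so P[monochromatic] = 2·(1/2)^21 = 2^{1 − 21} = 1/1048576.
By linearity: E[X] = C(22, 7) · 2^{1 − 21} = 170544 · 1/1048576 = 10659/65536.
Numerically: E[X] ≈ 0.162643.

E[X] = C(22,7)·2^(1−C(7,2)) = 10659/65536 ≈ 0.162643.


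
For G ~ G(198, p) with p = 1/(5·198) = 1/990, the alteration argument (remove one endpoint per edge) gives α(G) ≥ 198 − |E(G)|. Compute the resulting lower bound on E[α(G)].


E[|E(G)|] = C(198, 2)·p = 19503 · (1/990) = 197/10.
E[α(G)] ≥ n − E[|E(G)|] = 198 − 197/10 = 1783/10.
Numerically: ≈ 178.30000.
(This is only a lower bound; the true E[α(G)] may be larger.)

E[α(G)] ≥ 1783/10 ≈ 178.30000.


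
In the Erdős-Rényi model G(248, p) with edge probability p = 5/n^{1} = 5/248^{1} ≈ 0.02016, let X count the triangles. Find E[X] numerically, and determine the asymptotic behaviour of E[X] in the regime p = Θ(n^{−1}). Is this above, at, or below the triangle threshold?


Number of potential triangles: C(248, 3) = 2511496.
Each occurs with probability p³ ≈ (0.02016)³ ≈ 8.195113e-06.
By linearity: E[X] = C(248, 3)·p³ ≈ 2511496 · 8.195113e-06 ≈ 20.5820.
Here α = 1, so p = 5/n is exactly at the triangle threshold p ~ 1/n. Asymptotically E[X] → c³/6 = 5³/6 = 125/6 ≈ 20.8333, a bounded constant. In this regime the triangle count is asymptotically Poisson(c³/6).

E[X] ≈ 20.5820; in regime p = Θ(1/n^{1}) E[X] stays bounded (at the triangle threshold p ~ 1/n).


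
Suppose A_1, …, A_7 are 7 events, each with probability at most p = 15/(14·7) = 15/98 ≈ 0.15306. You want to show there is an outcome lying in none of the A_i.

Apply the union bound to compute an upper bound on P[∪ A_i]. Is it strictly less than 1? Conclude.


Union bound: P[∪_{i=1}^{7} A_i] ≤ Σ_i P[A_i] ≤ 7·p = 7·(15/98) = 15/14.
Numerically: 15/14 ≈ 1.07143.
Is 15/14 < 1? NO.
Since the bound 15/14 is ≥ 1, the union bound is uninformative here; it does NOT by itself certify existence.

7·p = 15/14 ≈ 1.07143; existence NOT certified by the union bound.


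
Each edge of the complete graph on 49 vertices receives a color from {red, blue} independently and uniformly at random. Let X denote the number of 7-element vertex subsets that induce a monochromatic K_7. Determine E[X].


Let X = Σ_S X_S over the C(49, 7) = 85900584 subsets S of size 7, where X_S = 1 if the K_7 on S is monochromatic.
For a fixed S, the K_7 on S has C(7, 2) = 21 edges. P[all 21 edges red] = (1/2)^21, and likewise for blue, so P[monochromatic] = 2·(1/2)^21 = 2^{1 − 21} = 1/1048576.
By linearity: E[X] = C(49, 7) · 2^{1 − 21} = 85900584 · 1/1048576 = 10737573/131072.
Numerically: E[X] ≈ 81.921181.

E[X] = C(49,7)·2^(1−C(7,2)) = 10737573/131072 ≈ 81.921181.


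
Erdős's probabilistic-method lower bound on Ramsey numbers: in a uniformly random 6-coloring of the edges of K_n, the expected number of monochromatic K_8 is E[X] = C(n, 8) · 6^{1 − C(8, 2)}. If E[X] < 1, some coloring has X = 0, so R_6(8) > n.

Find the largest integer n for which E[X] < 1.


We need C(n, 8) · 6^{1 − 28} < 1, i.e. C(n, 8) < 6^{28 − 1} = 1023490369077469249536.
Check values of n near the boundary:
  n = 1592: C(1592, 8) = 1005480414540892933435; 1005480414540892933435 < 1023490369077469249536? YES
  n = 1593: C(1593, 8) = 1010555394551193970323; 1010555394551193970323 < 1023490369077469249536? YES
  n = 1594: C(1594, 8) = 1015652773590544255167; 1015652773590544255167 < 1023490369077469249536? YES
  n = 1595: C(1595, 8) = 1020772636343363633895; 1020772636343363633895 < 1023490369077469249536? YES
  n = 1596: C(1596, 8) = 1025915067760710553965; 1025915067760710553965 < 1023490369077469249536? NO
  n = 1597: C(1597, 8) = 1031080153060953275445; 1031080153060953275445 < 1023490369077469249536? NO
The largest n with C(n, 8) < 1023490369077469249536 is n = 1595 (where E[X] = 113419181815929292655/113721152119718805504 ≈ 0.99734). Hence R_6(8) > 1595, i.e. R_6(8) ≥ 1596.

Largest n = 1595; hence R_6(8) > 1595.


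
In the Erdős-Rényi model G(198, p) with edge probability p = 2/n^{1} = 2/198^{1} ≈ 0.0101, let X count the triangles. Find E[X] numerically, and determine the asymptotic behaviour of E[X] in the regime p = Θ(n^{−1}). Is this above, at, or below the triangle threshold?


Number of potential triangles: C(198, 3) = 1274196.
Each occurs with probability p³ ≈ (0.0101)³ ≈ 1.030610e-06.
By linearity: E[X] = C(198, 3)·p³ ≈ 1274196 · 1.030610e-06 ≈ 1.3132.
Here α = 1, so p = 2/n is exactly at the triangle threshold p ~ 1/n. Asymptotically E[X] → c³/6 = 2³/6 = 4/3 ≈ 1.3333, a bounded constant. In this regime the triangle count is asymptotically Poisson(c³/6).

E[X] ≈ 1.3132; in regime p = Θ(1/n^{1}) E[X] stays bounded (at the triangle threshold p ~ 1/n).


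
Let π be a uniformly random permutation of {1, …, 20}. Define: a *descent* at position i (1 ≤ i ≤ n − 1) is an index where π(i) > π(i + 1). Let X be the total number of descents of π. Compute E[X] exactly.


Write X = Σ X_I over i = 1, …, 19, with X_I the indicator of one descent.
There are 19 indicators.
For each fixed i, the pair (π(i), π(i+1)) is a uniformly random ordered pair of distinct values from {1, …, 20}; by symmetry P[π(i) > π(i+1)] = 1/2.
By linearity: E[X] = 19 · (1/2) = (20 − 1) · (1/2) = 19/2 ≈ 9.50000.

E[X] = 19/2 = 9.50000.


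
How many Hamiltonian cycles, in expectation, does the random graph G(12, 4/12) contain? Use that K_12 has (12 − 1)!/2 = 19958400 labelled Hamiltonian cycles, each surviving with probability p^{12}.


K_12 has (12 − 1)!/2 = 19958400 labelled Hamiltonian cycles.
For each such Hamiltonian cycle H, let X_H = 1 if all 12 edges of H are present in G. Then P[X_H = 1] = p^{12} = (1/3)^{12} = 1/531441.
By linearity: E[X] = Σ_H E[X_H] = 19958400 · p^{12} = 19958400 · 1/531441 = 246400/6561.
Numerically: E[X] ≈ 37.6.

E[X] = 19958400 · (1/3)^{12} = 246400/6561 ≈ 37.6.


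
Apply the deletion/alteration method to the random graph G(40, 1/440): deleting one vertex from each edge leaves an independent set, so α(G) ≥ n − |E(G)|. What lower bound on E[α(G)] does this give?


E[|E(G)|] = C(40, 2)·p = 780 · (1/440) = 39/22.
E[α(G)] ≥ n − E[|E(G)|] = 40 − 39/22 = 841/22.
Numerically: ≈ 38.2273.
(This is only a lower bound; the true E[α(G)] may be larger.)

E[α(G)] ≥ 841/22 ≈ 38.2273.


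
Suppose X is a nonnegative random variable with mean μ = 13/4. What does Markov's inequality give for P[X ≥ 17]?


μ = E[X] = 13/4, a = 17.
Markov: P[X ≥ 17] ≤ μ/a = (13/4)/17 = 13/68.
Numerically: ≈ 0.1912.
(Since a = 17 > μ = 3.2500, the bound 13/68 is < 1 and informative.)

P[X ≥ 17] ≤ 13/68 ≈ 0.1912.


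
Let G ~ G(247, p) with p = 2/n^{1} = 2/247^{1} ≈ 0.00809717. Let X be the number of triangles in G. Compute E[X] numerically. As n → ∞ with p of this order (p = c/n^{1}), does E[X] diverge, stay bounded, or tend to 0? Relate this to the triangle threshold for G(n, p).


Number of potential triangles: C(247, 3) = 2481115.
Each occurs with probability p³ ≈ (0.00809717)³ ≈ 5.30883377e-07.
By linearity: E[X] = C(247, 3)·p³ ≈ 2481115 · 5.30883377e-07 ≈ 1.317183.
Here α = 1, so p = 2/n is exactly at the triangle threshold p ~ 1/n. Asymptotically E[X] → c³/6 = 2³/6 = 4/3 ≈ 1.333333, a bounded constant. In this regime the triangle count is asymptotically Poisson(c³/6).

E[X] ≈ 1.317183; in regime p = Θ(1/n^{1}) E[X] stays bounded (at the triangle threshold p ~ 1/n).


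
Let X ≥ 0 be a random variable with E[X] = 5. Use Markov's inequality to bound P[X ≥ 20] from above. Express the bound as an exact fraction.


μ = E[X] = 5, a = 20.
Markov: P[X ≥ 20] ≤ μ/a = (5)/20 = 1/4.
Numerically: ≈ 0.250000.
(Since a = 20 > μ = 5.000000, the bound 1/4 is < 1 and informative.)

P[X ≥ 20] ≤ 1/4 ≈ 0.250000.


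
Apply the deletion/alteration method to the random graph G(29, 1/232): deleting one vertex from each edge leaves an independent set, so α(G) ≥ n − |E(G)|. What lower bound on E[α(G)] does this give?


E[|E(G)|] = C(29, 2)·p = 406 · (1/232) = 7/4.
E[α(G)] ≥ n − E[|E(G)|] = 29 − 7/4 = 109/4.
Numerically: ≈ 27.25000.
(This is only a lower bound; the true E[α(G)] may be larger.)

E[α(G)] ≥ 109/4 ≈ 27.25000.


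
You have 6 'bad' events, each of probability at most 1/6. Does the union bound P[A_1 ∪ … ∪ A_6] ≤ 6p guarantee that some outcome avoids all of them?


Union bound: P[∪_{i=1}^{6} A_i] ≤ Σ_i P[A_i] ≤ 6·p = 6·(1/6) = 1.
Numerically: 1 ≈ 1.000000.
Is 1 < 1? NO.
Since the bound 1 is ≥ 1, the union bound is uninformative here; it does NOT by itself certify existence.

6·p = 1 ≈ 1.000000; existence NOT certified by the union bound.


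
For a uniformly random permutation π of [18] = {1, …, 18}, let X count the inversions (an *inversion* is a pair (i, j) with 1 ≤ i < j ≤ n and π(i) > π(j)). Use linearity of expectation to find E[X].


Write X = Σ X_I over the C(18, 2) = 153 pairs i < j, with X_I the indicator of one inversion.
There are 153 indicators.
For each fixed pair i < j, the values π(i) and π(j) are two distinct elements of {1, …, 18} in uniformly random order; by symmetry P[π(i) > π(j)] = 1/2.
By linearity: E[X] = 153 · (1/2) = C(18, 2) · (1/2) = 153/2 = 153/2 ≈ 76.5000.

E[X] = 153/2 = 76.5000.


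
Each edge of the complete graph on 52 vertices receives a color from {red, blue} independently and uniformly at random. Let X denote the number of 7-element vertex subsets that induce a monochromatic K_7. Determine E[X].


Let X = Σ_S X_S over the C(52, 7) = 133784560 subsets S of size 7, where X_S = 1 if the K_7 on S is monochromatic.
For a fixed S, the K_7 on S has C(7, 2) = 21 edges. P[all 21 edges red] = (1/2)^21, and likewise for blue, so P[monochromatic] = 2·(1/2)^21 = 2^{1 − 21} = 1/1048576.
Summing: E[X] = C(52, 7) · 2^{1 − 21} = 133784560 · 1/1048576 = 8361535/65536.
Numerically: E[X] ≈ 127.5869.

E[X] = C(52,7)·2^(1−C(7,2)) = 8361535/65536 ≈ 127.5869.


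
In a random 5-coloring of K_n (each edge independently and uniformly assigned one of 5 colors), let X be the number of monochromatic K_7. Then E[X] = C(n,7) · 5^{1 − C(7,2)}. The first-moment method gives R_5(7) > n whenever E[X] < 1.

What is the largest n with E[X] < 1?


We need C(n, 7) · 5^{1 − 21} < 1, i.e. C(n, 7) < 5^{21 − 1} = 95367431640625.
Check values of n near the boundary:
  n = 337: C(337, 7) = 91989916924632; 91989916924632 < 95367431640625? YES
  n = 338: C(338, 7) = 93935323022736; 93935323022736 < 95367431640625? YES
  n = 339: C(339, 7) = 95915887062372; 95915887062372 < 95367431640625? NO
  n = 340: C(340, 7) = 97932136940560; 97932136940560 < 95367431640625? NO
  n = 341: C(341, 7) = 99984606876440; 99984606876440 < 95367431640625? NO
The largest n with C(n, 7) < 95367431640625 is n = 338 (where E[X] = 93935323022736/95367431640625 ≈ 0.98498). Hence R_5(7) > 338, i.e. R_5(7) ≥ 339.

Largest n = 338; hence R_5(7) > 338.


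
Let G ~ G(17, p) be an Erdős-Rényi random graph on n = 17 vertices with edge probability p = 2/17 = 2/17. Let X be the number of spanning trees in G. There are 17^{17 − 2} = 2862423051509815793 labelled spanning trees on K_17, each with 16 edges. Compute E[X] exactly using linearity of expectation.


K_17 has 17^{17 − 2} = 2862423051509815793 labelled spanning trees.
For each such spanning tree H, let X_H = 1 if all 16 edges of H are present in G. Then P[X_H = 1] = p^{16} = (2/17)^{16} = 65536/48661191875666868481.
By linearity: E[X] = Σ_H E[X_H] = 2862423051509815793 · p^{16} = 2862423051509815793 · 65536/48661191875666868481 = 65536/17.
Numerically: E[X] ≈ 3855.

E[X] = 2862423051509815793 · (2/17)^{16} = 65536/17 ≈ 3855.


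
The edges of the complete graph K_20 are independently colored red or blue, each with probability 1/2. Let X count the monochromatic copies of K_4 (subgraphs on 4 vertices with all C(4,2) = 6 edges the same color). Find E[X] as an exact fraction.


Let X = Σ_S X_S over the C(20, 4) = 4845 subsets S of size 4, where X_S = 1 if the K_4 on S is monochromatic.
For a fixed S, the K_4 on S has C(4, 2) = 6 edges. P[all 6 edges red] = (1/2)^6, and likewise for blue, so P[monochromatic] = 2·(1/2)^6 = 2^{1 − 6} = 1/32.
By linearity of expectation: E[X] = C(20, 4) · 2^{1 − 6} = 4845 · 1/32 = 4845/32.
Numerically: E[X] ≈ 151.4062.

E[X] = C(20,4)·2^(1−C(4,2)) = 4845/32 ≈ 151.4062.


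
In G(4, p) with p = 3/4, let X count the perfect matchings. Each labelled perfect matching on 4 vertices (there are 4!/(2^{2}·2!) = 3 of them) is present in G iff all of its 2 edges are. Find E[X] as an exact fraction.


K_4 has 4!/(2^{2}·2!) = 3 labelled perfect matchings.
For each such perfect matching H, let X_H = 1 if all 2 edges of H are present in G. Then P[X_H = 1] = p^{2} = (3/4)^{2} = 9/16.
By linearity: E[X] = Σ_H E[X_H] = 3 · p^{2} = 3 · 9/16 = 27/16.
Numerically: E[X] ≈ 1.688.

E[X] = 3 · (3/4)^{2} = 27/16 ≈ 1.688.


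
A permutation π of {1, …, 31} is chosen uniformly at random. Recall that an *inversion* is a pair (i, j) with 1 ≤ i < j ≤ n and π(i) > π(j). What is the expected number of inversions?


Write X = Σ X_I over the C(31, 2) = 465 pairs i < j, with X_I the indicator of one inversion.
There are 465 indicators.
For each fixed pair i < j, the values π(i) and π(j) are two distinct elements of {1, …, 31} in uniformly random order; by symmetry P[π(i) > π(j)] = 1/2.
By linearity: E[X] = 465 · (1/2) = C(31, 2) · (1/2) = 465/2 = 465/2 ≈ 232.5000.

E[X] = 465/2 = 232.5000.


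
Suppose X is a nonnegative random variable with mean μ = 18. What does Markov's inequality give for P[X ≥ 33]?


μ = E[X] = 18, a = 33.
Markov: P[X ≥ 33] ≤ μ/a = (18)/33 = 6/11.
Numerically: ≈ 0.54545.
(Since a = 33 > μ = 18.00000, the bound 6/11 is < 1 and informative.)

P[X ≥ 33] ≤ 6/11 ≈ 0.54545.


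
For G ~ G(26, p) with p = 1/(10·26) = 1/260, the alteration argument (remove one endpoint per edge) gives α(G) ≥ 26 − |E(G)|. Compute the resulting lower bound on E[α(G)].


E[|E(G)|] = C(26, 2)·p = 325 · (1/260) = 5/4.
E[α(G)] ≥ n − E[|E(G)|] = 26 − 5/4 = 99/4.
Numerically: ≈ 24.7500.
(This is only a lower bound; the true E[α(G)] may be larger.)

E[α(G)] ≥ 99/4 ≈ 24.7500.


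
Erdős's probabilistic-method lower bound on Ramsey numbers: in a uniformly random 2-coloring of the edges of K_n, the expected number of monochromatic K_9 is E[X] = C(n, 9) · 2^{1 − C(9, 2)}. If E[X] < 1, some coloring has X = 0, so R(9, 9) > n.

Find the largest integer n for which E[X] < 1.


We need C(n, 9) · 2^{1 − 36} < 1, i.e. C(n, 9) < 2^{36 − 1} = 34359738368.
Check values of n near the boundary:
  n = 63: C(63, 9) = 23667689815; 23667689815 < 34359738368? YES
  n = 64: C(64, 9) = 27540584512; 27540584512 < 34359738368? YES
  n = 65: C(65, 9) = 31966749880; 31966749880 < 34359738368? YES
  n = 66: C(66, 9) = 37014131440; 37014131440 < 34359738368? NO
The largest n with C(n, 9) < 34359738368 is n = 65 (where E[X] = 3995843735/4294967296 ≈ 0.9304). Hence R(9, 9) > 65, i.e. R(9, 9) ≥ 66.

Largest n = 65; hence R(9, 9) > 65.


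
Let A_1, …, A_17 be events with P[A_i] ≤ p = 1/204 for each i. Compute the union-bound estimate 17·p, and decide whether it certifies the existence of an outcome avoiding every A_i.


Union bound: P[∪_{i=1}^{17} A_i] ≤ Σ_i P[A_i] ≤ 17·p = 17·(1/204) = 1/12.
Numerically: 1/12 ≈ 0.08333.
Is 1/12 < 1? YES.
Since P[∪ A_i] ≤ 1/12 < 1, the complement has P[∩ A_i^c] ≥ 1 − 1/12 = 11/12 > 0, so some outcome avoids every A_i.

17·p = 1/12 ≈ 0.08333; existence CERTIFIED by the union bound.


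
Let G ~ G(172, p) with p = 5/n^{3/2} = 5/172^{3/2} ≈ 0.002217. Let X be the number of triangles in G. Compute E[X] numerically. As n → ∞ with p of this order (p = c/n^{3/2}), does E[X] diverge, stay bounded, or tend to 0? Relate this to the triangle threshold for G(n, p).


Number of potential triangles: C(172, 3) = 833340.
Each occurs with probability p³ ≈ (0.002217)³ ≈ 1.089010e-08.
By linearity: E[X] = C(172, 3)·p³ ≈ 833340 · 1.089010e-08 ≈ 0.0091.
Since α = 3/2 > 1, p = c/n^{3/2} = o(1/n) is below the triangle threshold p ~ 1/n. Asymptotically E[X] ~ (c³/6)·n^{3(1−α)} = (5³/6)·n^{-1.5} → 0, so by Markov's inequality G has no triangles w.h.p.

E[X] ≈ 0.0091; in regime p = Θ(1/n^{3/2}) E[X] tends to 0 (below the triangle threshold p ~ 1/n).


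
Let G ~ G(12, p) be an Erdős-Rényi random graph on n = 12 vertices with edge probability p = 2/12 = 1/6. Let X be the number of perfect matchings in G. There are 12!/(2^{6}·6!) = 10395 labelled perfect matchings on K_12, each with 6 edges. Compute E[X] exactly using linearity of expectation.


K_12 has 12!/(2^{6}·6!) = 10395 labelled perfect matchings.
For each such perfect matching H, let X_H = 1 if all 6 edges of H are present in G. Then P[X_H = 1] = p^{6} = (1/6)^{6} = 1/46656.
Summing the indicators: E[X] = Σ_H E[X_H] = 10395 · p^{6} = 10395 · 1/46656 = 385/1728.
Numerically: E[X] ≈ 0.2228.

E[X] = 10395 · (1/6)^{6} = 385/1728 ≈ 0.2228.


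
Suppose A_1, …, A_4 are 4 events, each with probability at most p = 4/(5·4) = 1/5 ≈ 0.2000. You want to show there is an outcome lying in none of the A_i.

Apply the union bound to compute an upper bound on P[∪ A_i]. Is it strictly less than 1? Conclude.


Union bound: P[∪_{i=1}^{4} A_i] ≤ Σ_i P[A_i] ≤ 4·p = 4·(1/5) = 4/5.
Numerically: 4/5 ≈ 0.8000.
Is 4/5 < 1? YES.
Since P[∪ A_i] ≤ 4/5 < 1, the complement has P[∩ A_i^c] ≥ 1 − 4/5 = 1/5 > 0, so some outcome avoids every A_i.

4·p = 4/5 ≈ 0.8000; existence CERTIFIED by the union bound.


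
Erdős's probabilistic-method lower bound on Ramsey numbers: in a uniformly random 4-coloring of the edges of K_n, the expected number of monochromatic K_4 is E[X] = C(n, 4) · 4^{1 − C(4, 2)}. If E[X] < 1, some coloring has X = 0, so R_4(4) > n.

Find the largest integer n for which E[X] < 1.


We need C(n, 4) · 4^{1 − 6} < 1, i.e. C(n, 4) < 4^{6 − 1} = 1024.
Check values of n near the boundary:
  n = 8: C(8, 4) = 70; 70 < 1024? YES
  n = 9: C(9, 4) = 126; 126 < 1024? YES
  n = 10: C(10, 4) = 210; 210 < 1024? YES
  n = 11: C(11, 4) = 330; 330 < 1024? YES
  n = 12: C(12, 4) = 495; 495 < 1024? YES
  n = 13: C(13, 4) = 715; 715 < 1024? YES
  n = 14: C(14, 4) = 1001; 1001 < 1024? YES
  n = 15: C(15, 4) = 1365; 1365 < 1024? NO
The largest n with C(n, 4) < 1024 is n = 14 (where E[X] = 1001/1024 ≈ 0.9775391). Hence R_4(4) > 14, i.e. R_4(4) ≥ 15.

Largest n = 14; hence R_4(4) > 14.


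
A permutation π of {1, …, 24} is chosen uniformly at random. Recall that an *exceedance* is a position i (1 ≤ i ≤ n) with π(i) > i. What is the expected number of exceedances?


Write X = Σ_{i=1}^{24} X_i, where X_i = 1_{π(i) > i}.
For each fixed i, π(i) is uniform over {1, …, 24} (marginal of a uniform permutation), so P[π(i) > i] = (n − i)/n. Summing: Σ_{i=1}^{24} (n − i)/n = (0 + 1 + … + 23)/24 = 24(24 − 1)/(2·24) = (24 − 1)/2.
Hence E[X] = Σ_{i=1}^{24} (24 − i)/24 = 23/2 ≈ 11.50000.

E[X] = 23/2 = 11.50000.


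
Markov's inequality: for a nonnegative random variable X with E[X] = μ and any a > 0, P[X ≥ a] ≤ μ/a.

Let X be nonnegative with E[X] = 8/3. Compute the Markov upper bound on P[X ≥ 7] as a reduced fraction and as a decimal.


μ = E[X] = 8/3, a = 7.
Markov: P[X ≥ 7] ≤ μ/a = (8/3)/7 = 8/21.
Numerically: ≈ 0.38095.
(Since a = 7 > μ = 2.66667, the bound 8/21 is < 1 and informative.)

P[X ≥ 7] ≤ 8/21 ≈ 0.38095.


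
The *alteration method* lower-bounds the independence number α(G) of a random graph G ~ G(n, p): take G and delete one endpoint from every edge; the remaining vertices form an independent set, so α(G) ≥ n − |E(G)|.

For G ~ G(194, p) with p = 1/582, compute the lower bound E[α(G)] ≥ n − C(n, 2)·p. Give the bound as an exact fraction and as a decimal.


E[|E(G)|] = C(194, 2)·p = 18721 · (1/582) = 193/6.
E[α(G)] ≥ n − E[|E(G)|] = 194 − 193/6 = 971/6.
Numerically: ≈ 161.833333.
(This is only a lower bound; the true E[α(G)] may be larger.)

E[α(G)] ≥ 971/6 ≈ 161.833333.


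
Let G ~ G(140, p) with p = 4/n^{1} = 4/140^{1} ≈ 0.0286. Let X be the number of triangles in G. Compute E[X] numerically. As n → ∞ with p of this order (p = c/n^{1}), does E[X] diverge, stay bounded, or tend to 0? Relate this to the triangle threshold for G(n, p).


Number of potential triangles: C(140, 3) = 447580.
Each occurs with probability p³ ≈ (0.0286)³ ≈ 2.33236e-05.
By linearity: E[X] = C(140, 3)·p³ ≈ 447580 · 2.33236e-05 ≈ 10.439.
Here α = 1, so p = 4/n is exactly at the triangle threshold p ~ 1/n. Asymptotically E[X] → c³/6 = 4³/6 = 32/3 ≈ 10.667, a bounded constant. In this regime the triangle count is asymptotically Poisson(c³/6).

E[X] ≈ 10.439; in regime p = Θ(1/n^{1}) E[X] stays bounded (at the triangle threshold p ~ 1/n).


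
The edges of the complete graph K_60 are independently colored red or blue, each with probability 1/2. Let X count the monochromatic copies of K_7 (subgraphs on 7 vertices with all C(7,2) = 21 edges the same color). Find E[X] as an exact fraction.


Let X = Σ_S X_S over the C(60, 7) = 386206920 subsets S of size 7, where X_S = 1 if the K_7 on S is monochromatic.
For a fixed S, the K_7 on S has C(7, 2) = 21 edges. P[all 21 edges red] = (1/2)^21, and likewise for blue, so P[monochromatic] = 2·(1/2)^21 = 2^{1 − 21} = 1/1048576.
By linearity: E[X] = C(60, 7) · 2^{1 − 21} = 386206920 · 1/1048576 = 48275865/131072.
Numerically: E[X] ≈ 368.316.

E[X] = C(60,7)·2^(1−C(7,2)) = 48275865/131072 ≈ 368.316.


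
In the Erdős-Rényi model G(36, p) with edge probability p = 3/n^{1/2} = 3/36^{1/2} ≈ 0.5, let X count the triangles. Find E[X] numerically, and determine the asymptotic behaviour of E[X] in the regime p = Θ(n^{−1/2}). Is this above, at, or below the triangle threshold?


Number of potential triangles: C(36, 3) = 7140.
Each occurs with probability p³ ≈ (0.5)³ ≈ 1.250000e-01.
By linearity: E[X] = C(36, 3)·p³ ≈ 7140 · 1.250000e-01 ≈ 892.5000.
Since α = 1/2 < 1, p = c/n^{1/2} ≫ 1/n is above the triangle threshold p ~ 1/n. Asymptotically E[X] ~ (c³/6)·n^{3(1−α)} = (3³/6)·n^{1.5} → ∞; triangles are abundant w.h.p.

E[X] ≈ 892.5000; in regime p = Θ(1/n^{1/2}) E[X] diverges (above the triangle threshold p ~ 1/n).


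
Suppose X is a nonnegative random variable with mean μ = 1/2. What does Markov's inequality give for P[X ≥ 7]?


μ = E[X] = 1/2, a = 7.
Markov: P[X ≥ 7] ≤ μ/a = (1/2)/7 = 1/14.
Numerically: ≈ 0.07143.
(Since a = 7 > μ = 0.50000, the bound 1/14 is < 1 and informative.)

P[X ≥ 7] ≤ 1/14 ≈ 0.07143.


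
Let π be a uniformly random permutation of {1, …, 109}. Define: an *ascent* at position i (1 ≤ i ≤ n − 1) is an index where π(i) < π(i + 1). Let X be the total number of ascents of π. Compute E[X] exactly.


Write X = Σ X_I over i = 1, …, 108, with X_I the indicator of one ascent.
There are 108 indicators.
For each fixed i, the pair (π(i), π(i+1)) is a uniformly random ordered pair of distinct values from {1, …, 109}; by symmetry P[π(i) < π(i+1)] = 1/2.
By linearity: E[X] = 108 · (1/2) = (109 − 1) · (1/2) = 54 ≈ 54.0000.

E[X] = 54 = 54.0000.


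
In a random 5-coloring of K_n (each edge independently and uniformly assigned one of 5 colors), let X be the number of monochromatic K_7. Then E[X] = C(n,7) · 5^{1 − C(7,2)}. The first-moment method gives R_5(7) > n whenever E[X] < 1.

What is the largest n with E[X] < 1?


We need C(n, 7) · 5^{1 − 21} < 1, i.e. C(n, 7) < 5^{21 − 1} = 95367431640625.
Check values of n near the boundary:
  n = 332: C(332, 7) = 82772214646616; 82772214646616 < 95367431640625? YES
  n = 333: C(333, 7) = 84549532139028; 84549532139028 < 95367431640625? YES
  n = 334: C(334, 7) = 86359460961576; 86359460961576 < 95367431640625? YES
  n = 335: C(335, 7) = 88202498238195; 88202498238195 < 95367431640625? YES
  n = 336: C(336, 7) = 90079147136880; 90079147136880 < 95367431640625? YES
  n = 337: C(337, 7) = 91989916924632; 91989916924632 < 95367431640625? YES
  n = 338: C(338, 7) = 93935323022736; 93935323022736 < 95367431640625? YES
  n = 339: C(339, 7) = 95915887062372; 95915887062372 < 95367431640625? NO
The largest n with C(n, 7) < 95367431640625 is n = 338 (where E[X] = 93935323022736/95367431640625 ≈ 0.984983). Hence R_5(7) > 338, i.e. R_5(7) ≥ 339.

Largest n = 338; hence R_5(7) > 338.


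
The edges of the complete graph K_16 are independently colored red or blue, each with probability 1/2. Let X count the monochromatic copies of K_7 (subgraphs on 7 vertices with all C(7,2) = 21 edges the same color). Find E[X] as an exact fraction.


Let X = Σ_S X_S over the C(16, 7) = 11440 subsets S of size 7, where X_S = 1 if the K_7 on S is monochromatic.
For a fixed S, the K_7 on S has C(7, 2) = 21 edges. P[all 21 edges red] = (1/2)^21, and likewise for blue, so P[monochromatic] = 2·(1/2)^21 = 2^{1 − 21} = 1/1048576.
Summing: E[X] = C(16, 7) · 2^{1 − 21} = 11440 · 1/1048576 = 715/65536.
Numerically: E[X] ≈ 0.011.

E[X] = C(16,7)·2^(1−C(7,2)) = 715/65536 ≈ 0.011.


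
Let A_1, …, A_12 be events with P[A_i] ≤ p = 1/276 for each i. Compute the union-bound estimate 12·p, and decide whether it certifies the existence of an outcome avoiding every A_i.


Union bound: P[∪_{i=1}^{12} A_i] ≤ Σ_i P[A_i] ≤ 12·p = 12·(1/276) = 1/23.
Numerically: 1/23 ≈ 0.0435.
Is 1/23 < 1? YES.
Since P[∪ A_i] ≤ 1/23 < 1, the complement has P[∩ A_i^c] ≥ 1 − 1/23 = 22/23 > 0, so some outcome avoids every A_i.

12·p = 1/23 ≈ 0.0435; existence CERTIFIED by the union bound.


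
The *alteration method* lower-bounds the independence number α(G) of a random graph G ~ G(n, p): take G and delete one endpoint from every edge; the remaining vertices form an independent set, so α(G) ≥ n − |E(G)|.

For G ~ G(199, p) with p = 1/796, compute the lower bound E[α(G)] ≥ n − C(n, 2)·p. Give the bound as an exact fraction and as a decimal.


E[|E(G)|] = C(199, 2)·p = 19701 · (1/796) = 99/4.
E[α(G)] ≥ n − E[|E(G)|] = 199 − 99/4 = 697/4.
Numerically: ≈ 174.250000.
(This is only a lower bound; the true E[α(G)] may be larger.)

E[α(G)] ≥ 697/4 ≈ 174.250000.


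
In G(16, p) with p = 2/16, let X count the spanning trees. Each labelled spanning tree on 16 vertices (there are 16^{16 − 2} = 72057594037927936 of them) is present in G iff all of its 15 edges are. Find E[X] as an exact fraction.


K_16 has 16^{16 − 2} = 72057594037927936 labelled spanning trees.
For each such spanning tree H, let X_H = 1 if all 15 edges of H are present in G. Then P[X_H = 1] = p^{15} = (1/8)^{15} = 1/35184372088832.
Summing the indicators: E[X] = Σ_H E[X_H] = 72057594037927936 · p^{15} = 72057594037927936 · 1/35184372088832 = 2048.
Numerically: E[X] ≈ 2048.

E[X] = 72057594037927936 · (1/8)^{15} = 2048 ≈ 2048.


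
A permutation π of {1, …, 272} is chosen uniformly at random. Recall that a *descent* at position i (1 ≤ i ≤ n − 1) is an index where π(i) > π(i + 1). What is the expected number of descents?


Write X = Σ X_I over i = 1, …, 271, with X_I the indicator of one descent.
There are 271 indicators.
For each fixed i, the pair (π(i), π(i+1)) is a uniformly random ordered pair of distinct values from {1, …, 272}; by symmetry P[π(i) > π(i+1)] = 1/2.
By linearity: E[X] = 271 · (1/2) = (272 − 1) · (1/2) = 271/2 ≈ 135.500000.

E[X] = 271/2 = 135.500000.


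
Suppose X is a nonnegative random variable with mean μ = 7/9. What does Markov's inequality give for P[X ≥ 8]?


μ = E[X] = 7/9, a = 8.
Markov: P[X ≥ 8] ≤ μ/a = (7/9)/8 = 7/72.
Numerically: ≈ 0.0972.
(Since a = 8 > μ = 0.7778, the bound 7/72 is < 1 and informative.)

P[X ≥ 8] ≤ 7/72 ≈ 0.0972.


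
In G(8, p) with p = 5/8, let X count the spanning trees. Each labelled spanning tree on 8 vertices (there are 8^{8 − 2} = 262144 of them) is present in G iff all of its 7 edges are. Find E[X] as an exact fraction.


K_8 has 8^{8 − 2} = 262144 labelled spanning trees.
For each such spanning tree H, let X_H = 1 if all 7 edges of H are present in G. Then P[X_H = 1] = p^{7} = (5/8)^{7} = 78125/2097152.
By linearity: E[X] = Σ_H E[X_H] = 262144 · p^{7} = 262144 · 78125/2097152 = 78125/8.
Numerically: E[X] ≈ 9765.62.

E[X] = 262144 · (5/8)^{7} = 78125/8 ≈ 9765.62.


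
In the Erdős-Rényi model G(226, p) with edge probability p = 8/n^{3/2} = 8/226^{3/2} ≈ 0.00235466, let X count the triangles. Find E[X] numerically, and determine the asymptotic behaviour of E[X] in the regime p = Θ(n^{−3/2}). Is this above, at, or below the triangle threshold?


Number of potential triangles: C(226, 3) = 1898400.
Each occurs with probability p³ ≈ (0.00235466)³ ≈ 1.30551536e-08.
By linearity: E[X] = C(226, 3)·p³ ≈ 1898400 · 1.30551536e-08 ≈ 0.024784.
Since α = 3/2 > 1, p = c/n^{3/2} = o(1/n) is below the triangle threshold p ~ 1/n. Asymptotically E[X] ~ (c³/6)·n^{3(1−α)} = (8³/6)·n^{-1.5} → 0, so by Markov's inequality G has no triangles w.h.p.

E[X] ≈ 0.024784; in regime p = Θ(1/n^{3/2}) E[X] tends to 0 (below the triangle threshold p ~ 1/n).


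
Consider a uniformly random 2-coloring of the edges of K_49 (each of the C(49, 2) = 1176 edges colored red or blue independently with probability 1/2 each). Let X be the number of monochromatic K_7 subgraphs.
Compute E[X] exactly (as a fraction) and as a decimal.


Let X = Σ_S X_S over the C(49, 7) = 85900584 subsets S of size 7, where X_S = 1 if the K_7 on S is monochromatic.
For a fixed S, the K_7 on S has C(7, 2) = 21 edges. P[all 21 edges red] = (1/2)^21, and likewise for blue, so P[monochromatic] = 2·(1/2)^21 = 2^{1 − 21} = 1/1048576.
Summing: E[X] = C(49, 7) · 2^{1 − 21} = 85900584 · 1/1048576 = 10737573/131072.
Numerically: E[X] ≈ 81.9212.

E[X] = C(49,7)·2^(1−C(7,2)) = 10737573/131072 ≈ 81.9212.


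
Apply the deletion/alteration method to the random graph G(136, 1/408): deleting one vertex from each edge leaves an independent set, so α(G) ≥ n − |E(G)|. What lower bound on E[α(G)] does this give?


E[|E(G)|] = C(136, 2)·p = 9180 · (1/408) = 45/2.
E[α(G)] ≥ n − E[|E(G)|] = 136 − 45/2 = 227/2.
Numerically: ≈ 113.50000.
(This is only a lower bound; the true E[α(G)] may be larger.)

E[α(G)] ≥ 227/2 ≈ 113.50000.
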